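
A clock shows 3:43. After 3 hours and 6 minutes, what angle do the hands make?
First find the time 3 hours and 6 minutes after 3:43.
Total minutes: 3 x 60 + 43 + 3 x 60 + 6 = 409.
409 mod 720 = 409 minutes = 6:49.
Now compute the angle at 6:49:
Hour hand: 6 x 30 + 49 x 0.5 = 204.5 degrees
Minute hand: 49 x 6 = 294 degrees
Difference: |204.5 - 294| = 89.5 degrees
The angle is 89.5 degrees

Final answer: 89.5 degrees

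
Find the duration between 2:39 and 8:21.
From 2:39 to 8:21:
(8 x 60 + 21) - (2 x 60 + 39) = 501 - 159 = 342 minutes
= 5 hours and 42 minutes

Final answer: 5 hours and 42 minutes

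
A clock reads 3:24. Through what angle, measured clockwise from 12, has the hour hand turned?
The hour hand moves 30 degrees per hour and 0.5 degrees per minute.
At 3:24: (3) x 30 + 24 x 0.5 = 90 + 12 = 102 degrees

Final answer: 102 degrees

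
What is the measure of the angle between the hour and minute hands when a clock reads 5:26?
Hour hand position: 5 x 30 + 26 x 0.5 = 163 degrees
Minute hand position: 26 x 6 = 156 degrees
Difference: |163 - 156| = 7 degrees
The angle between the hands is 7 degrees

Final answer: 7 degrees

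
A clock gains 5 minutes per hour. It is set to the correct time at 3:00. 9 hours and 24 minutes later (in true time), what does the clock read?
For every 60 true minutes, the faulty clock advances 60 + 5 = 65 minutes.
True elapsed: 9 hours and 24 minutes = 564 minutes.
Faulty clock advances: 564 x 65/60 = 611 minutes (drift: 47 minutes ahead).
Shown time: 3:00 + 611 minutes = 1:11.

Final answer: 1:11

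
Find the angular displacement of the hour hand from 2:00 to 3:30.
The hour hand moves 0.5 degrees per minute.
Time elapsed: 3:30 - 2:00 = 90 minutes
Angular displacement: 90 x 0.5 = 45 degrees

Final answer: 45 degrees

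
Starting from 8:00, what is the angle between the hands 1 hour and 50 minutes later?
First find the time 1 hour and 50 minutes after 8:00.
Total minutes: 8 x 60 + 0 + 1 x 60 + 50 = 590.
590 mod 720 = 590 minutes = 9:50.
Now compute the angle at 9:50:
Hour hand: 9 x 30 + 50 x 0.5 = 295 degrees
Minute hand: 50 x 6 = 300 degrees
Difference: |295 - 300| = 5 degrees
The angle is 5 degrees

Final answer: 5 degrees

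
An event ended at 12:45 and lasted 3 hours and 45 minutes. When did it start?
Starting time: 12:45 = 45 total minutes past 12:00
Subtracting: 3 hours and 45 minutes = 225 minutes
45 - 225 = -180 (negative, add 12 hours = 720) = 540 minutes
= 9 hours past 12:00 = 9:00

Final answer: 9:00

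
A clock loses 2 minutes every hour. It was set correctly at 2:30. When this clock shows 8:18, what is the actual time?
For every 60 true minutes, the faulty clock advances 58 minutes, so 1 faulty-clock minute corresponds to 60/58 true minutes.
From 2:30 to 8:18 on the faulty dial is 348 minutes.
True elapsed: 348 x 60/58 = 360 minutes = 6 hours.
True time: 2:30 + 6 hours = 8:30.

Final answer: 8:30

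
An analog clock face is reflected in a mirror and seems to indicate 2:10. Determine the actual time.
Reflection across the vertical (12-6) axis maps a hand at angle A degrees to (360 - A) degrees, which sends a reading of T minutes past 12:00 to (720 - T) minutes past 12:00.
Mirror reads 2:10 = 130 minutes past 12:00.
Actual time: (720 - 130) mod 720 = 590 minutes = 9:50.

Final answer: 9:50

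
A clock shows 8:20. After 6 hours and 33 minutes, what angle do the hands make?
First find the time 6 hours and 33 minutes after 8:20.
Total minutes: 8 x 60 + 20 + 6 x 60 + 33 = 893.
893 mod 720 = 173 minutes = 2:53.
Now compute the angle at 2:53:
Hour hand: 2 x 30 + 53 x 0.5 = 86.5 degrees
Minute hand: 53 x 6 = 318 degrees
Difference: |86.5 - 318| = 231.5 degrees
Smaller angle: 360 - 231.5 = 128.5 degrees

Final answer: 128.5 degrees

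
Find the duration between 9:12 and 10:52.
From 9:12 to 10:52:
(10 x 60 + 52) - (9 x 60 + 12) = 652 - 552 = 100 minutes
= 1 hour and 40 minutes

Final answer: 1 hour and 40 minutes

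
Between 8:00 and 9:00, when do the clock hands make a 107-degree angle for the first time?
At t minutes past 8:00, the hour hand is at 30 x 8 + 0.5t degrees and the minute hand is at 6t degrees.
The smaller angle between them is 107 degrees when |30H - 5.5t| = 107 or |30H - 5.5t| = 253.
With H = 8, solve 30 x 8 - 5.5t = +/- target for each target:
  t = (30 x 8 - 107) / 5.5 = 24.18
  t = (30 x 8 + 107) / 5.5 = 63.09 (outside (0, 60))
  t = (30 x 8 - 253) / 5.5 = -2.36 (outside (0, 60))
  t = (30 x 8 + 253) / 5.5 = 89.64 (outside (0, 60))
Valid solutions in (0, 60): {24.18} minutes.
The first occurrence is t = 24.18 minutes.
The hands form a 107-degree angle at 24.18 minutes past 8:00.

Final answer: 24.18 minutes past 8:00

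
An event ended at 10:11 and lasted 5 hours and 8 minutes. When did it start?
Starting time: 10:11 = 611 total minutes past 12:00
Subtracting: 5 hours and 8 minutes = 308 minutes
611 - 308 = 303 minutes
= 5 hours and 3 minutes past 12:00 = 5:03

Final answer: 5:03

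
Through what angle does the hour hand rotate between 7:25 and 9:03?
The hour hand moves 0.5 degrees per minute.
Time elapsed: 9:03 - 7:25 = 98 minutes
Angular displacement: 98 x 0.5 = 49 degrees

Final answer: 49 degrees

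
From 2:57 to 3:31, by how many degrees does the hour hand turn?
The hour hand moves 0.5 degrees per minute.
Time elapsed: 3:31 - 2:57 = 34 minutes
Angular displacement: 34 x 0.5 = 17 degrees

Final answer: 17 degrees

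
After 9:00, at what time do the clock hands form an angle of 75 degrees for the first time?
At t minutes past 9:00, the hour hand is at 30 x 9 + 0.5t degrees and the minute hand is at 6t degrees.
The smaller angle between them is 75 degrees when |30H - 5.5t| = 75 or |30H - 5.5t| = 285.
With H = 9, solve 30 x 9 - 5.5t = +/- target for each target:
  t = (30 x 9 - 75) / 5.5 = 35.45
  t = (30 x 9 + 75) / 5.5 = 62.73 (outside (0, 60))
  t = (30 x 9 - 285) / 5.5 = -2.73 (outside (0, 60))
  t = (30 x 9 + 285) / 5.5 = 100.91 (outside (0, 60))
Valid solutions in (0, 60): {35.45} minutes.
The first occurrence is t = 35.45 minutes.
The hands form a 75-degree angle at 35.45 minutes past 9:00.

Final answer: 35.45 minutes past 9:00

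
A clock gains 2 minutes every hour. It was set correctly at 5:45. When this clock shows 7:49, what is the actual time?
For every 60 true minutes, the faulty clock advances 62 minutes, so 1 faulty-clock minute corresponds to 60/62 true minutes.
From 5:45 to 7:49 on the faulty dial is 124 minutes.
True elapsed: 124 x 60/62 = 120 minutes = 2 hours.
True time: 5:45 + 2 hours = 7:45.

Final answer: 7:45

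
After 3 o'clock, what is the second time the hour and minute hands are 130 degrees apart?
At t minutes past 3:00, the hour hand is at 30 x 3 + 0.5t degrees and the minute hand is at 6t degrees.
The smaller angle between them is 130 degrees when |30H - 5.5t| = 130 or |30H - 5.5t| = 230.
With H = 3, solve 30 x 3 - 5.5t = +/- target for each target:
  t = (30 x 3 - 130) / 5.5 = -7.27 (outside (0, 60))
  t = (30 x 3 + 130) / 5.5 = 40
  t = (30 x 3 - 230) / 5.5 = -25.45 (outside (0, 60))
  t = (30 x 3 + 230) / 5.5 = 58.18
Valid solutions in (0, 60): {40, 58.18} minutes.
The second occurrence is t = 58.18 minutes.
The hands form a 130-degree angle at 58.18 minutes past 3:00.

Final answer: 58.18 minutes past 3:00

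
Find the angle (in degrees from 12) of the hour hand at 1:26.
The hour hand moves 30 degrees per hour and 0.5 degrees per minute.
At 1:26: (1) x 30 + 26 x 0.5 = 30 + 13 = 43 degrees

Final answer: 43 degrees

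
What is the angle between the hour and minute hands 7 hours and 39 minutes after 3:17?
First find the time 7 hours and 39 minutes after 3:17.
Total minutes: 3 x 60 + 17 + 7 x 60 + 39 = 656.
656 mod 720 = 656 minutes = 10:56.
Now compute the angle at 10:56:
Hour hand: 10 x 30 + 56 x 0.5 = 328 degrees
Minute hand: 56 x 6 = 336 degrees
Difference: |328 - 336| = 8 degrees
The angle is 8 degrees

Final answer: 8 degrees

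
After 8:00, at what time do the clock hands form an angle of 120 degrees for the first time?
At t minutes past 8:00, the hour hand is at 30 x 8 + 0.5t degrees and the minute hand is at 6t degrees.
The smaller angle between them is 120 degrees when |30H - 5.5t| = 120 or |30H - 5.5t| = 240.
With H = 8, solve 30 x 8 - 5.5t = +/- target for each target:
  t = (30 x 8 - 120) / 5.5 = 21.82
  t = (30 x 8 + 120) / 5.5 = 65.45 (outside (0, 60))
  t = (30 x 8 - 240) / 5.5 = 0 (outside (0, 60))
  t = (30 x 8 + 240) / 5.5 = 87.27 (outside (0, 60))
Valid solutions in (0, 60): {21.82} minutes.
The first occurrence is t = 21.82 minutes.
The hands form a 120-degree angle at 21.82 minutes past 8:00.

Final answer: 21.82 minutes past 8:00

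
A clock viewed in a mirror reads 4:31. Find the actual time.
Reflection across the vertical (12-6) axis maps a hand at angle A degrees to (360 - A) degrees, which sends a reading of T minutes past 12:00 to (720 - T) minutes past 12:00.
Mirror reads 4:31 = 271 minutes past 12:00.
Actual time: (720 - 271) mod 720 = 449 minutes = 7:29.

Final answer: 7:29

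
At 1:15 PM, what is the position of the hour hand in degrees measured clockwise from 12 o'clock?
The hour hand moves 30 degrees per hour and 0.5 degrees per minute.
At 1:15: (1) x 30 + 15 x 0.5 = 30 + 7.5 = 37.5 degrees

Final answer: 37.5 degrees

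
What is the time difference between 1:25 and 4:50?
From 1:25 to 4:50:
(4 x 60 + 50) - (1 x 60 + 25) = 290 - 85 = 205 minutes
= 3 hours and 25 minutes

Final answer: 3 hours and 25 minutes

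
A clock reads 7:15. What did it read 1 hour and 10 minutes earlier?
Starting time: 7:15 = 435 total minutes past 12:00
Subtracting: 1 hour and 10 minutes = 70 minutes
435 - 70 = 365 minutes
= 6 hours and 5 minutes past 12:00 = 6:05

Final answer: 6:05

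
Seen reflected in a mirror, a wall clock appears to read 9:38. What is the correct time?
Reflection across the vertical (12-6) axis maps a hand at angle A degrees to (360 - A) degrees, which sends a reading of T minutes past 12:00 to (720 - T) minutes past 12:00.
Mirror reads 9:38 = 578 minutes past 12:00.
Actual time: (720 - 578) mod 720 = 142 minutes = 2:22.

Final answer: 2:22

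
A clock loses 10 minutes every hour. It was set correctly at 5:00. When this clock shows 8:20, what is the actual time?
For every 60 true minutes, the faulty clock advances 50 minutes, so 1 faulty-clock minute corresponds to 60/50 true minutes.
From 5:00 to 8:20 on the faulty dial is 200 minutes.
True elapsed: 200 x 60/50 = 240 minutes = 4 hours.
True time: 5:00 + 4 hours = 9:00.

Final answer: 9:00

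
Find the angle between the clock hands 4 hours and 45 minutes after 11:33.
First find the time 4 hours and 45 minutes after 11:33.
Total minutes: 11 x 60 + 33 + 4 x 60 + 45 = 978.
978 mod 720 = 258 minutes = 4:18.
Now compute the angle at 4:18:
Hour hand: 4 x 30 + 18 x 0.5 = 129 degrees
Minute hand: 18 x 6 = 108 degrees
Difference: |129 - 108| = 21 degrees
The angle is 21 degrees

Final answer: 21 degrees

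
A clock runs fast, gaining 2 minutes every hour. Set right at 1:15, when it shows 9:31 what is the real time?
For every 60 true minutes, the faulty clock advances 62 minutes, so 1 faulty-clock minute corresponds to 60/62 true minutes.
From 1:15 to 9:31 on the faulty dial is 496 minutes.
True elapsed: 496 x 60/62 = 480 minutes = 8 hours.
True time: 1:15 + 8 hours = 9:15.

Final answer: 9:15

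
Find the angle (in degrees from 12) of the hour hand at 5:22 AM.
The hour hand moves 30 degrees per hour and 0.5 degrees per minute.
At 5:22: (5) x 30 + 22 x 0.5 = 150 + 11 = 161 degrees

Final answer: 161 degrees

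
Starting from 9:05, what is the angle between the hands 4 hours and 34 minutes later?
First find the time 4 hours and 34 minutes after 9:05.
Total minutes: 9 x 60 + 5 + 4 x 60 + 34 = 819.
819 mod 720 = 99 minutes = 1:39.
Now compute the angle at 1:39:
Hour hand: 1 x 30 + 39 x 0.5 = 49.5 degrees
Minute hand: 39 x 6 = 234 degrees
Difference: |49.5 - 234| = 184.5 degrees
Smaller angle: 360 - 184.5 = 175.5 degrees

Final answer: 175.5 degrees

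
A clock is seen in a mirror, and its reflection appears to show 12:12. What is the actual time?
Reflection across the vertical (12-6) axis maps a hand at angle A degrees to (360 - A) degrees, which sends a reading of T minutes past 12:00 to (720 - T) minutes past 12:00.
Mirror reads 12:12 = 12 minutes past 12:00.
Actual time: (720 - 12) mod 720 = 708 minutes = 11:48.

Final answer: 11:48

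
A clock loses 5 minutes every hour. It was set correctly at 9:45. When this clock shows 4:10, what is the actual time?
For every 60 true minutes, the faulty clock advances 55 minutes, so 1 faulty-clock minute corresponds to 60/55 true minutes.
From 9:45 to 4:10 on the faulty dial is 385 minutes.
True elapsed: 385 x 60/55 = 420 minutes = 7 hours.
True time: 9:45 + 7 hours = 4:45.

Final answer: 4:45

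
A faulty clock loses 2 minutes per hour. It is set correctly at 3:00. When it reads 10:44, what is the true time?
For every 60 true minutes, the faulty clock advances 58 minutes, so 1 faulty-clock minute corresponds to 60/58 true minutes.
From 3:00 to 10:44 on the faulty dial is 464 minutes.
True elapsed: 464 x 60/58 = 480 minutes = 8 hours.
True time: 3:00 + 8 hours = 11:00.

Final answer: 11:00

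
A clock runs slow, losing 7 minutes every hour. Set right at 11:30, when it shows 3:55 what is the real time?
For every 60 true minutes, the faulty clock advances 53 minutes, so 1 faulty-clock minute corresponds to 60/53 true minutes.
From 11:30 to 3:55 on the faulty dial is 265 minutes.
True elapsed: 265 x 60/53 = 300 minutes = 5 hours.
True time: 11:30 + 5 hours = 4:30.

Final answer: 4:30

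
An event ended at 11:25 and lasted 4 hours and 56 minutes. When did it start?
Starting time: 11:25 = 685 total minutes past 12:00
Subtracting: 4 hours and 56 minutes = 296 minutes
685 - 296 = 389 minutes
= 6 hours and 29 minutes past 12:00 = 6:29

Final answer: 6:29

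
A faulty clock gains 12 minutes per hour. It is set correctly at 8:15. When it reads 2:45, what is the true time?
For every 60 true minutes, the faulty clock advances 72 minutes, so 1 faulty-clock minute corresponds to 60/72 true minutes.
From 8:15 to 2:45 on the faulty dial is 390 minutes.
True elapsed: 390 x 60/72 = 325 minutes = 5 hours and 25 minutes.
True time: 8:15 + 5 hours and 25 minutes = 1:40.

Final answer: 1:40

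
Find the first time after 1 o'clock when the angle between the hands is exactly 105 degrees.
At t minutes past 1:00, the hour hand is at 30 x 1 + 0.5t degrees and the minute hand is at 6t degrees.
The smaller angle between them is 105 degrees when |30H - 5.5t| = 105 or |30H - 5.5t| = 255.
With H = 1, solve 30 x 1 - 5.5t = +/- target for each target:
  t = (30 x 1 - 105) / 5.5 = -13.64 (outside (0, 60))
  t = (30 x 1 + 105) / 5.5 = 24.55
  t = (30 x 1 - 255) / 5.5 = -40.91 (outside (0, 60))
  t = (30 x 1 + 255) / 5.5 = 51.82
Valid solutions in (0, 60): {24.55, 51.82} minutes.
The first occurrence is t = 24.55 minutes.
The hands form a 105-degree angle at 24.55 minutes past 1:00.

Final answer: 24.55 minutes past 1:00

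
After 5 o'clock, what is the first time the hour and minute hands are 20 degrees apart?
At t minutes past 5:00, the hour hand is at 30 x 5 + 0.5t degrees and the minute hand is at 6t degrees.
The smaller angle between them is 20 degrees when |30H - 5.5t| = 20 or |30H - 5.5t| = 340.
With H = 5, solve 30 x 5 - 5.5t = +/- target for each target:
  t = (30 x 5 - 20) / 5.5 = 23.64
  t = (30 x 5 + 20) / 5.5 = 30.91
  t = (30 x 5 - 340) / 5.5 = -34.55 (outside (0, 60))
  t = (30 x 5 + 340) / 5.5 = 89.09 (outside (0, 60))
Valid solutions in (0, 60): {23.64, 30.91} minutes.
The first occurrence is t = 23.64 minutes.
The hands form a 20-degree angle at 23.64 minutes past 5:00.

Final answer: 23.64 minutes past 5:00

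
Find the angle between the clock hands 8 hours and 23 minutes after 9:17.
First find the time 8 hours and 23 minutes after 9:17.
Total minutes: 9 x 60 + 17 + 8 x 60 + 23 = 1060.
1060 mod 720 = 340 minutes = 5:40.
Now compute the angle at 5:40:
Hour hand: 5 x 30 + 40 x 0.5 = 170 degrees
Minute hand: 40 x 6 = 240 degrees
Difference: |170 - 240| = 70 degrees
The angle is 70 degrees

Final answer: 70 degrees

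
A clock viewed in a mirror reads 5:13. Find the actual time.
Reflection across the vertical (12-6) axis maps a hand at angle A degrees to (360 - A) degrees, which sends a reading of T minutes past 12:00 to (720 - T) minutes past 12:00.
Mirror reads 5:13 = 313 minutes past 12:00.
Actual time: (720 - 313) mod 720 = 407 minutes = 6:47.

Final answer: 6:47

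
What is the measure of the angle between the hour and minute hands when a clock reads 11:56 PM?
Hour hand position: 11 x 30 + 56 x 0.5 = 358 degrees
Minute hand position: 56 x 6 = 336 degrees
Difference: |358 - 336| = 22 degrees
The angle between the hands is 22 degrees

Final answer: 22 degrees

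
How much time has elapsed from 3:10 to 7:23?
From 3:10 to 7:23:
(7 x 60 + 23) - (3 x 60 + 10) = 443 - 190 = 253 minutes
= 4 hours and 13 minutes

Final answer: 4 hours and 13 minutes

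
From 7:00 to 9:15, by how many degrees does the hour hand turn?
The hour hand moves 0.5 degrees per minute.
Time elapsed: 9:15 - 7:00 = 135 minutes
Angular displacement: 135 x 0.5 = 67.5 degrees

Final answer: 67.5 degrees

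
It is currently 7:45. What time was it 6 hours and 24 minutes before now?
Starting time: 7:45 = 465 total minutes past 12:00
Subtracting: 6 hours and 24 minutes = 384 minutes
465 - 384 = 81 minutes
= 1 hour and 21 minutes past 12:00 = 1:21

Final answer: 1:21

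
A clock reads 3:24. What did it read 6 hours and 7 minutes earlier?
Starting time: 3:24 = 204 total minutes past 12:00
Subtracting: 6 hours and 7 minutes = 367 minutes
204 - 367 = -163 (negative, add 12 hours = 720) = 557 minutes
= 9 hours and 17 minutes past 12:00 = 9:17

Final answer: 9:17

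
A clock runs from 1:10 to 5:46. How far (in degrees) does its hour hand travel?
The hour hand moves 0.5 degrees per minute.
Time elapsed: 5:46 - 1:10 = 276 minutes
Angular displacement: 276 x 0.5 = 138 degrees

Final answer: 138 degrees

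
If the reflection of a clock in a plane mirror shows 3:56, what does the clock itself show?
Reflection across the vertical (12-6) axis maps a hand at angle A degrees to (360 - A) degrees, which sends a reading of T minutes past 12:00 to (720 - T) minutes past 12:00.
Mirror reads 3:56 = 236 minutes past 12:00.
Actual time: (720 - 236) mod 720 = 484 minutes = 8:04.

Final answer: 8:04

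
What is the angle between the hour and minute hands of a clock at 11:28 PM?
Hour hand position: 11 x 30 + 28 x 0.5 = 344 degrees
Minute hand position: 28 x 6 = 168 degrees
Difference: |344 - 168| = 176 degrees
The angle between the hands is 176 degrees

Final answer: 176 degrees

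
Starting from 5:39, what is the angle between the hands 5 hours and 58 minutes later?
First find the time 5 hours and 58 minutes after 5:39.
Total minutes: 5 x 60 + 39 + 5 x 60 + 58 = 697.
697 mod 720 = 697 minutes = 11:37.
Now compute the angle at 11:37:
Hour hand: 11 x 30 + 37 x 0.5 = 348.5 degrees
Minute hand: 37 x 6 = 222 degrees
Difference: |348.5 - 222| = 126.5 degrees
The angle is 126.5 degrees

Final answer: 126.5 degrees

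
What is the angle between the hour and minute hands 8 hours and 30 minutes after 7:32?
First find the time 8 hours and 30 minutes after 7:32.
Total minutes: 7 x 60 + 32 + 8 x 60 + 30 = 962.
962 mod 720 = 242 minutes = 4:02.
Now compute the angle at 4:02:
Hour hand: 4 x 30 + 2 x 0.5 = 121 degrees
Minute hand: 2 x 6 = 12 degrees
Difference: |121 - 12| = 109 degrees
The angle is 109 degrees

Final answer: 109 degrees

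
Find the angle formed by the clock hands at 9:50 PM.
Hour hand position: 9 x 30 + 50 x 0.5 = 295 degrees
Minute hand position: 50 x 6 = 300 degrees
Difference: |295 - 300| = 5 degrees
The angle between the hands is 5 degrees

Final answer: 5 degrees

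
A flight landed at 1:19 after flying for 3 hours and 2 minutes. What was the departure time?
Starting time: 1:19 = 79 total minutes past 12:00
Subtracting: 3 hours and 2 minutes = 182 minutes
79 - 182 = -103 (negative, add 12 hours = 720) = 617 minutes
= 10 hours and 17 minutes past 12:00 = 10:17

Final answer: 10:17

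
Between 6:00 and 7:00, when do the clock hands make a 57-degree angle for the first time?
At t minutes past 6:00, the hour hand is at 30 x 6 + 0.5t degrees and the minute hand is at 6t degrees.
The smaller angle between them is 57 degrees when |30H - 5.5t| = 57 or |30H - 5.5t| = 303.
With H = 6, solve 30 x 6 - 5.5t = +/- target for each target:
  t = (30 x 6 - 57) / 5.5 = 22.36
  t = (30 x 6 + 57) / 5.5 = 43.09
  t = (30 x 6 - 303) / 5.5 = -22.36 (outside (0, 60))
  t = (30 x 6 + 303) / 5.5 = 87.82 (outside (0, 60))
Valid solutions in (0, 60): {22.36, 43.09} minutes.
The first occurrence is t = 22.36 minutes.
The hands form a 57-degree angle at 22.36 minutes past 6:00.

Final answer: 22.36 minutes past 6:00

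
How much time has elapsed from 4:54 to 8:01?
From 4:54 to 8:01:
(8 x 60 + 1) - (4 x 60 + 54) = 481 - 294 = 187 minutes
= 3 hours and 7 minutes

Final answer: 3 hours and 7 minutes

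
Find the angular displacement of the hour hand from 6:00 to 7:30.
The hour hand moves 0.5 degrees per minute.
Time elapsed: 7:30 - 6:00 = 90 minutes
Angular displacement: 90 x 0.5 = 45 degrees

Final answer: 45 degrees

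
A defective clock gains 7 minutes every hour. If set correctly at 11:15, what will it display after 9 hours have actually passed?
For every 60 true minutes, the faulty clock advances 60 + 7 = 67 minutes.
True elapsed: 9 hours = 540 minutes.
Faulty clock advances: 540 x 67/60 = 603 minutes (drift: 63 minutes ahead).
Shown time: 11:15 + 603 minutes = 9:18.

Final answer: 9:18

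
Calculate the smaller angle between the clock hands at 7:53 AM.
Hour hand position: 7 x 30 + 53 x 0.5 = 236.5 degrees
Minute hand position: 53 x 6 = 318 degrees
Difference: |236.5 - 318| = 81.5 degrees
The angle between the hands is 81.5 degrees

Final answer: 81.5 degrees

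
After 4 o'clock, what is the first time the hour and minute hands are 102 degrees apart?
At t minutes past 4:00, the hour hand is at 30 x 4 + 0.5t degrees and the minute hand is at 6t degrees.
The smaller angle between them is 102 degrees when |30H - 5.5t| = 102 or |30H - 5.5t| = 258.
With H = 4, solve 30 x 4 - 5.5t = +/- target for each target:
  t = (30 x 4 - 102) / 5.5 = 3.27
  t = (30 x 4 + 102) / 5.5 = 40.36
  t = (30 x 4 - 258) / 5.5 = -25.09 (outside (0, 60))
  t = (30 x 4 + 258) / 5.5 = 68.73 (outside (0, 60))
Valid solutions in (0, 60): {3.27, 40.36} minutes.
The first occurrence is t = 3.27 minutes.
The hands form a 102-degree angle at 3.27 minutes past 4:00.

Final answer: 3.27 minutes past 4:00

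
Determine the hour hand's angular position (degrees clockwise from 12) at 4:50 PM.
The hour hand moves 30 degrees per hour and 0.5 degrees per minute.
At 4:50: (4) x 30 + 50 x 0.5 = 120 + 25 = 145 degrees

Final answer: 145 degrees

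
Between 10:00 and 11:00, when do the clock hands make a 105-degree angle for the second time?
At t minutes past 10:00, the hour hand is at 30 x 10 + 0.5t degrees and the minute hand is at 6t degrees.
The smaller angle between them is 105 degrees when |30H - 5.5t| = 105 or |30H - 5.5t| = 255.
With H = 10, solve 30 x 10 - 5.5t = +/- target for each target:
  t = (30 x 10 - 105) / 5.5 = 35.45
  t = (30 x 10 + 105) / 5.5 = 73.64 (outside (0, 60))
  t = (30 x 10 - 255) / 5.5 = 8.18
  t = (30 x 10 + 255) / 5.5 = 100.91 (outside (0, 60))
Valid solutions in (0, 60): {8.18, 35.45} minutes.
The second occurrence is t = 35.45 minutes.
The hands form a 105-degree angle at 35.45 minutes past 10:00.

Final answer: 35.45 minutes past 10:00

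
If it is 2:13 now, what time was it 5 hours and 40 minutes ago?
Starting time: 2:13 = 133 total minutes past 12:00
Subtracting: 5 hours and 40 minutes = 340 minutes
133 - 340 = -207 (negative, add 12 hours = 720) = 513 minutes
= 8 hours and 33 minutes past 12:00 = 8:33

Final answer: 8:33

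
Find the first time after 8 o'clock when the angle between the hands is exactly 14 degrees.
At t minutes past 8:00, the hour hand is at 30 x 8 + 0.5t degrees and the minute hand is at 6t degrees.
The smaller angle between them is 14 degrees when |30H - 5.5t| = 14 or |30H - 5.5t| = 346.
With H = 8, solve 30 x 8 - 5.5t = +/- target for each target:
  t = (30 x 8 - 14) / 5.5 = 41.09
  t = (30 x 8 + 14) / 5.5 = 46.18
  t = (30 x 8 - 346) / 5.5 = -19.27 (outside (0, 60))
  t = (30 x 8 + 346) / 5.5 = 106.55 (outside (0, 60))
Valid solutions in (0, 60): {41.09, 46.18} minutes.
The first occurrence is t = 41.09 minutes.
The hands form a 14-degree angle at 41.09 minutes past 8:00.

Final answer: 41.09 minutes past 8:00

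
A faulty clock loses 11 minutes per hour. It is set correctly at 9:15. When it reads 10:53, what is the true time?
For every 60 true minutes, the faulty clock advances 49 minutes, so 1 faulty-clock minute corresponds to 60/49 true minutes.
From 9:15 to 10:53 on the faulty dial is 98 minutes.
True elapsed: 98 x 60/49 = 120 minutes = 2 hours.
True time: 9:15 + 2 hours = 11:15.

Final answer: 11:15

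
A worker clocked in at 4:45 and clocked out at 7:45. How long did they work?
From 4:45 to 7:45:
(7 x 60 + 45) - (4 x 60 + 45) = 465 - 285 = 180 minutes
= 3 hours

Final answer: 3 hours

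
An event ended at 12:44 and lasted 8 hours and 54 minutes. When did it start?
Starting time: 12:44 = 44 total minutes past 12:00
Subtracting: 8 hours and 54 minutes = 534 minutes
44 - 534 = -490 (negative, add 12 hours = 720) = 230 minutes
= 3 hours and 50 minutes past 12:00 = 3:50

Final answer: 3:50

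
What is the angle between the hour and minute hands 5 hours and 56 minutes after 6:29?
First find the time 5 hours and 56 minutes after 6:29.
Total minutes: 6 x 60 + 29 + 5 x 60 + 56 = 745.
745 mod 720 = 25 minutes = 12:25.
Now compute the angle at 12:25:
Hour hand: 0 x 30 + 25 x 0.5 = 12.5 degrees
Minute hand: 25 x 6 = 150 degrees
Difference: |12.5 - 150| = 137.5 degrees
The angle is 137.5 degrees

Final answer: 137.5 degrees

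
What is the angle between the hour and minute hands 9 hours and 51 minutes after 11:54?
First find the time 9 hours and 51 minutes after 11:54.
Total minutes: 11 x 60 + 54 + 9 x 60 + 51 = 1305.
1305 mod 720 = 585 minutes = 9:45.
Now compute the angle at 9:45:
Hour hand: 9 x 30 + 45 x 0.5 = 292.5 degrees
Minute hand: 45 x 6 = 270 degrees
Difference: |292.5 - 270| = 22.5 degrees
The angle is 22.5 degrees

Final answer: 22.5 degrees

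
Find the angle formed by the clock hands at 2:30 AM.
Hour hand position: 2 x 30 + 30 x 0.5 = 75 degrees
Minute hand position: 30 x 6 = 180 degrees
Difference: |75 - 180| = 105 degrees
The angle between the hands is 105 degrees

Final answer: 105 degrees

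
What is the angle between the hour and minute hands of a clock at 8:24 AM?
Hour hand position: 8 x 30 + 24 x 0.5 = 252 degrees
Minute hand position: 24 x 6 = 144 degrees
Difference: |252 - 144| = 108 degrees
The angle between the hands is 108 degrees

Final answer: 108 degrees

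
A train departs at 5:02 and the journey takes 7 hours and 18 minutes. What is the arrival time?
Starting time: 5:02
Adding 18 minutes to 2 minutes: 2 + 18 = 20 minutes
Adding 7 hours: 5 + 7 = 12
Final time: 12:20

Final answer: 12:20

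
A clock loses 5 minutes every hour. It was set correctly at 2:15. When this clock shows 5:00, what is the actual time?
For every 60 true minutes, the faulty clock advances 55 minutes, so 1 faulty-clock minute corresponds to 60/55 true minutes.
From 2:15 to 5:00 on the faulty dial is 165 minutes.
True elapsed: 165 x 60/55 = 180 minutes = 3 hours.
True time: 2:15 + 3 hours = 5:15.

Final answer: 5:15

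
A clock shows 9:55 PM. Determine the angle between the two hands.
Hour hand position: 9 x 30 + 55 x 0.5 = 297.5 degrees
Minute hand position: 55 x 6 = 330 degrees
Difference: |297.5 - 330| = 32.5 degrees
The angle between the hands is 32.5 degrees

Final answer: 32.5 degrees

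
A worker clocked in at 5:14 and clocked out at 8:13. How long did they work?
From 5:14 to 8:13:
(8 x 60 + 13) - (5 x 60 + 14) = 493 - 314 = 179 minutes
= 2 hours and 59 minutes

Final answer: 2 hours and 59 minutes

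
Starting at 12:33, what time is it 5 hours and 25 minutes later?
Starting time: 12:33
Adding 25 minutes to 33 minutes: 33 + 25 = 58 minutes
Adding 5 hours: 12 + 5 = 17 - 12 = 5
Final time: 5:58

Final answer: 5:58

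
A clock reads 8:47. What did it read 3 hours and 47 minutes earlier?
Starting time: 8:47 = 527 total minutes past 12:00
Subtracting: 3 hours and 47 minutes = 227 minutes
527 - 227 = 300 minutes
= 5 hours past 12:00 = 5:00

Final answer: 5:00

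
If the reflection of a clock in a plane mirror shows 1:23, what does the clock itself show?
Reflection across the vertical (12-6) axis maps a hand at angle A degrees to (360 - A) degrees, which sends a reading of T minutes past 12:00 to (720 - T) minutes past 12:00.
Mirror reads 1:23 = 83 minutes past 12:00.
Actual time: (720 - 83) mod 720 = 637 minutes = 10:37.

Final answer: 10:37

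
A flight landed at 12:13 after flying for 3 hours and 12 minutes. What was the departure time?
Starting time: 12:13 = 13 total minutes past 12:00
Subtracting: 3 hours and 12 minutes = 192 minutes
13 - 192 = -179 (negative, add 12 hours = 720) = 541 minutes
= 9 hours and 1 minute past 12:00 = 9:01

Final answer: 9:01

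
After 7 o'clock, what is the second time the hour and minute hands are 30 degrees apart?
At t minutes past 7:00, the hour hand is at 30 x 7 + 0.5t degrees and the minute hand is at 6t degrees.
The smaller angle between them is 30 degrees when |30H - 5.5t| = 30 or |30H - 5.5t| = 330.
With H = 7, solve 30 x 7 - 5.5t = +/- target for each target:
  t = (30 x 7 - 30) / 5.5 = 32.73
  t = (30 x 7 + 30) / 5.5 = 43.64
  t = (30 x 7 - 330) / 5.5 = -21.82 (outside (0, 60))
  t = (30 x 7 + 330) / 5.5 = 98.18 (outside (0, 60))
Valid solutions in (0, 60): {32.73, 43.64} minutes.
The second occurrence is t = 43.64 minutes.
The hands form a 30-degree angle at 43.64 minutes past 7:00.

Final answer: 43.64 minutes past 7:00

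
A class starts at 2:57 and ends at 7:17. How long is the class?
From 2:57 to 7:17:
(7 x 60 + 17) - (2 x 60 + 57) = 437 - 177 = 260 minutes
= 4 hours and 20 minutes

Final answer: 4 hours and 20 minutes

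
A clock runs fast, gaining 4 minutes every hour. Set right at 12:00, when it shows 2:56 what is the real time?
For every 60 true minutes, the faulty clock advances 64 minutes, so 1 faulty-clock minute corresponds to 60/64 true minutes.
From 12:00 to 2:56 on the faulty dial is 176 minutes.
True elapsed: 176 x 60/64 = 165 minutes = 2 hours and 45 minutes.
True time: 12:00 + 2 hours and 45 minutes = 2:45.

Final answer: 2:45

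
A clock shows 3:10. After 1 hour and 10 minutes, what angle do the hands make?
First find the time 1 hour and 10 minutes after 3:10.
Total minutes: 3 x 60 + 10 + 1 x 60 + 10 = 260.
260 mod 720 = 260 minutes = 4:20.
Now compute the angle at 4:20:
Hour hand: 4 x 30 + 20 x 0.5 = 130 degrees
Minute hand: 20 x 6 = 120 degrees
Difference: |130 - 120| = 10 degrees
The angle is 10 degrees

Final answer: 10 degrees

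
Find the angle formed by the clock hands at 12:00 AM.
Hour hand position: 0 x 30 + 0 x 0.5 = 0 degrees
Minute hand position: 0 x 6 = 0 degrees
Difference: |0 - 0| = 0 degrees
The angle between the hands is 0 degrees

Final answer: 0 degrees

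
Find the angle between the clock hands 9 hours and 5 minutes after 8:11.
First find the time 9 hours and 5 minutes after 8:11.
Total minutes: 8 x 60 + 11 + 9 x 60 + 5 = 1036.
1036 mod 720 = 316 minutes = 5:16.
Now compute the angle at 5:16:
Hour hand: 5 x 30 + 16 x 0.5 = 158 degrees
Minute hand: 16 x 6 = 96 degrees
Difference: |158 - 96| = 62 degrees
The angle is 62 degrees

Final answer: 62 degrees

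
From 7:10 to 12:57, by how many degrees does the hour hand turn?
The hour hand moves 0.5 degrees per minute.
Time elapsed: 12:57 - 7:10 = 347 minutes
Angular displacement: 347 x 0.5 = 173.5 degrees

Final answer: 173.5 degrees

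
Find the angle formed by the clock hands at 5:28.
Hour hand position: 5 x 30 + 28 x 0.5 = 164 degrees
Minute hand position: 28 x 6 = 168 degrees
Difference: |164 - 168| = 4 degrees
The angle between the hands is 4 degrees

Final answer: 4 degrees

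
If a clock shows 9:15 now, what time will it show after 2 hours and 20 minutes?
Starting time: 9:15
Adding 20 minutes to 15 minutes: 15 + 20 = 35 minutes
Adding 2 hours: 9 + 2 = 11
Final time: 11:35

Final answer: 11:35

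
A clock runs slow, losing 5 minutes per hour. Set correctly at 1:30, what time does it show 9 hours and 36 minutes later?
For every 60 true minutes, the faulty clock advances 60 - 5 = 55 minutes.
True elapsed: 9 hours and 36 minutes = 576 minutes.
Faulty clock advances: 576 x 55/60 = 528 minutes (drift: 48 minutes behind).
Shown time: 1:30 + 528 minutes = 10:18.

Final answer: 10:18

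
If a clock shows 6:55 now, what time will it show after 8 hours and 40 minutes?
Starting time: 6:55
Adding 40 minutes to 55 minutes: 55 + 40 = 95 minutes = 1 hour and 35 minutes
Adding 8 hours: 6 + 8 + 1 (carry) = 15 - 12 = 3
Final time: 3:35

Final answer: 3:35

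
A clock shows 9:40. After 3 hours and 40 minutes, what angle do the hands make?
First find the time 3 hours and 40 minutes after 9:40.
Total minutes: 9 x 60 + 40 + 3 x 60 + 40 = 800.
800 mod 720 = 80 minutes = 1:20.
Now compute the angle at 1:20:
Hour hand: 1 x 30 + 20 x 0.5 = 40 degrees
Minute hand: 20 x 6 = 120 degrees
Difference: |40 - 120| = 80 degrees
The angle is 80 degrees

Final answer: 80 degrees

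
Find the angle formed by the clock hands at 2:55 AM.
Hour hand position: 2 x 30 + 55 x 0.5 = 87.5 degrees
Minute hand position: 55 x 6 = 330 degrees
Difference: |87.5 - 330| = 242.5 degrees
Since 242.5 > 180, the smaller angle is 360 - 242.5 = 117.5 degrees

Final answer: 117.5 degrees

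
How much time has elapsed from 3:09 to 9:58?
From 3:09 to 9:58:
(9 x 60 + 58) - (3 x 60 + 9) = 598 - 189 = 409 minutes
= 6 hours and 49 minutes

Final answer: 6 hours and 49 minutes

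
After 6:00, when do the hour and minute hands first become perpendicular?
At t minutes past 6:00, the hour hand is at 30 x 6 + 0.5t degrees and the minute hand is at 6t degrees.
The smaller angle between them is 90 degrees when |30H - 5.5t| = 90 or |30H - 5.5t| = 270.
With H = 6, solve 30 x 6 - 5.5t = +/- target for each target:
  t = (30 x 6 - 90) / 5.5 = 16.36
  t = (30 x 6 + 90) / 5.5 = 49.09
  t = (30 x 6 - 270) / 5.5 = -16.36 (outside (0, 60))
  t = (30 x 6 + 270) / 5.5 = 81.82 (outside (0, 60))
Valid solutions in (0, 60): {16.36, 49.09} minutes.
First occurrence: t = 16.36 minutes.
The hands are at right angles at 16.36 minutes past 6:00.

Final answer: 16.36 minutes past 6:00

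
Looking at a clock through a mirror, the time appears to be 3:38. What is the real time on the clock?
Reflection across the vertical (12-6) axis maps a hand at angle A degrees to (360 - A) degrees, which sends a reading of T minutes past 12:00 to (720 - T) minutes past 12:00.
Mirror reads 3:38 = 218 minutes past 12:00.
Actual time: (720 - 218) mod 720 = 502 minutes = 8:22.

Final answer: 8:22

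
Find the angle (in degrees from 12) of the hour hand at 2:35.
The hour hand moves 30 degrees per hour and 0.5 degrees per minute.
At 2:35: (2) x 30 + 35 x 0.5 = 60 + 17.5 = 77.5 degrees

Final answer: 77.5 degrees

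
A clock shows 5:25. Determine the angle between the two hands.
Hour hand position: 5 x 30 + 25 x 0.5 = 162.5 degrees
Minute hand position: 25 x 6 = 150 degrees
Difference: |162.5 - 150| = 12.5 degrees
The angle between the hands is 12.5 degrees

Final answer: 12.5 degrees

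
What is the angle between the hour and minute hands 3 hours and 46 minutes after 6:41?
First find the time 3 hours and 46 minutes after 6:41.
Total minutes: 6 x 60 + 41 + 3 x 60 + 46 = 627.
627 mod 720 = 627 minutes = 10:27.
Now compute the angle at 10:27:
Hour hand: 10 x 30 + 27 x 0.5 = 313.5 degrees
Minute hand: 27 x 6 = 162 degrees
Difference: |313.5 - 162| = 151.5 degrees
The angle is 151.5 degrees

Final answer: 151.5 degrees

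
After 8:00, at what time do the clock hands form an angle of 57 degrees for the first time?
At t minutes past 8:00, the hour hand is at 30 x 8 + 0.5t degrees and the minute hand is at 6t degrees.
The smaller angle between them is 57 degrees when |30H - 5.5t| = 57 or |30H - 5.5t| = 303.
With H = 8, solve 30 x 8 - 5.5t = +/- target for each target:
  t = (30 x 8 - 57) / 5.5 = 33.27
  t = (30 x 8 + 57) / 5.5 = 54
  t = (30 x 8 - 303) / 5.5 = -11.45 (outside (0, 60))
  t = (30 x 8 + 303) / 5.5 = 98.73 (outside (0, 60))
Valid solutions in (0, 60): {33.27, 54} minutes.
The first occurrence is t = 33.27 minutes.
The hands form a 57-degree angle at 33.27 minutes past 8:00.

Final answer: 33.27 minutes past 8:00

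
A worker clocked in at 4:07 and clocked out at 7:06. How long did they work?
From 4:07 to 7:06:
(7 x 60 + 6) - (4 x 60 + 7) = 426 - 247 = 179 minutes
= 2 hours and 59 minutes

Final answer: 2 hours and 59 minutes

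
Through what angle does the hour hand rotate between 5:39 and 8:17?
The hour hand moves 0.5 degrees per minute.
Time elapsed: 8:17 - 5:39 = 158 minutes
Angular displacement: 158 x 0.5 = 79 degrees

Final answer: 79 degrees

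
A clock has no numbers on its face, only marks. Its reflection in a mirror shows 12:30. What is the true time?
Reflection across the vertical (12-6) axis maps a hand at angle A degrees to (360 - A) degrees, which sends a reading of T minutes past 12:00 to (720 - T) minutes past 12:00.
Mirror reads 12:30 = 30 minutes past 12:00.
Actual time: (720 - 30) mod 720 = 690 minutes = 11:30.

Final answer: 11:30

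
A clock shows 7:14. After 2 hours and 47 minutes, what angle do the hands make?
First find the time 2 hours and 47 minutes after 7:14.
Total minutes: 7 x 60 + 14 + 2 x 60 + 47 = 601.
601 mod 720 = 601 minutes = 10:01.
Now compute the angle at 10:01:
Hour hand: 10 x 30 + 1 x 0.5 = 300.5 degrees
Minute hand: 1 x 6 = 6 degrees
Difference: |300.5 - 6| = 294.5 degrees
Smaller angle: 360 - 294.5 = 65.5 degrees

Final answer: 65.5 degrees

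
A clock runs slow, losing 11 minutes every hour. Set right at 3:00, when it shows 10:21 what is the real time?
For every 60 true minutes, the faulty clock advances 49 minutes, so 1 faulty-clock minute corresponds to 60/49 true minutes.
From 3:00 to 10:21 on the faulty dial is 441 minutes.
True elapsed: 441 x 60/49 = 540 minutes = 9 hours.
True time: 3:00 + 9 hours = 12:00.

Final answer: 12:00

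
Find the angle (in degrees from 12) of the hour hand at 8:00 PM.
The hour hand moves 30 degrees per hour and 0.5 degrees per minute.
At 8:00: (8) x 30 + 0 x 0.5 = 240 + 0 = 240 degrees

Final answer: 240 degrees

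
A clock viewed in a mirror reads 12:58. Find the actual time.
Reflection across the vertical (12-6) axis maps a hand at angle A degrees to (360 - A) degrees, which sends a reading of T minutes past 12:00 to (720 - T) minutes past 12:00.
Mirror reads 12:58 = 58 minutes past 12:00.
Actual time: (720 - 58) mod 720 = 662 minutes = 11:02.

Final answer: 11:02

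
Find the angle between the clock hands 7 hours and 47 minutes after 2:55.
First find the time 7 hours and 47 minutes after 2:55.
Total minutes: 2 x 60 + 55 + 7 x 60 + 47 = 642.
642 mod 720 = 642 minutes = 10:42.
Now compute the angle at 10:42:
Hour hand: 10 x 30 + 42 x 0.5 = 321 degrees
Minute hand: 42 x 6 = 252 degrees
Difference: |321 - 252| = 69 degrees
The angle is 69 degrees

Final answer: 69 degrees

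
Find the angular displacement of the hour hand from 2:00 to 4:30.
The hour hand moves 0.5 degrees per minute.
Time elapsed: 4:30 - 2:00 = 150 minutes
Angular displacement: 150 x 0.5 = 75 degrees

Final answer: 75 degrees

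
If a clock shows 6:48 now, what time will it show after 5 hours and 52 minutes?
Starting time: 6:48
Adding 52 minutes to 48 minutes: 48 + 52 = 100 minutes = 1 hour and 40 minutes
Adding 5 hours: 6 + 5 + 1 (carry) = 12
Final time: 12:40

Final answer: 12:40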